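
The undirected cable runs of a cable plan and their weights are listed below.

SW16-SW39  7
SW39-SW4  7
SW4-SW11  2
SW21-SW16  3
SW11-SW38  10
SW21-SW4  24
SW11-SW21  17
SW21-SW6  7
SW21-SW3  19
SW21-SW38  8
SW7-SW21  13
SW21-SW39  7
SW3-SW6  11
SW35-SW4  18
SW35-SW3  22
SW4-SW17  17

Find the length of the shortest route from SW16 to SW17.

Settle nodes by increasing distance from SW16:
SW16: 0
SW21: 3  (via SW16)
SW39: 7  (via SW16)
SW6: 10  (via SW21)
SW38: 11  (via SW21)
SW4: 14  (via SW39)
SW11: 16  (via SW4)
SW7: 16  (via SW21)
SW3: 21  (via SW6)
SW17: 31  (via SW4)
Shortest route: SW16 → SW39 → SW4 → SW17 = 31.

31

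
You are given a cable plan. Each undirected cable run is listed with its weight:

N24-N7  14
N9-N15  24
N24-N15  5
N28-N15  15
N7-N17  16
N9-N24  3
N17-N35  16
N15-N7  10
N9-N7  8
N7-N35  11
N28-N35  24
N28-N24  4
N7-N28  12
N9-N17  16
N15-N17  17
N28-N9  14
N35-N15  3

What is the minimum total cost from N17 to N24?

Compare a few routes:
N17–N15–N24: 17+5 = 22
N17–N9–N24: 16+3 = 19
The minimum is 19 via N17–N9–N24.

19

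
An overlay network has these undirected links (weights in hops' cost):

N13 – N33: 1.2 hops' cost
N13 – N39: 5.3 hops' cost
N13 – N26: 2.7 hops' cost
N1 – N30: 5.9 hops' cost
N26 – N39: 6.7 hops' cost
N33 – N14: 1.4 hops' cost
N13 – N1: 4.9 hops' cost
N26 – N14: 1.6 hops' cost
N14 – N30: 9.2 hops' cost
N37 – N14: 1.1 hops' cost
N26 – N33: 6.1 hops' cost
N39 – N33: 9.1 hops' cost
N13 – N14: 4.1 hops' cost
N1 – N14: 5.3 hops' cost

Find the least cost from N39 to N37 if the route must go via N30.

Shortest N39→N30: N39–N13–N1–N30 = 16.1
Shortest N30→N37: N30–N14–N37 = 10.3
Total via N30: 16.1 + 10.3 = 26.4 hops' cost.

26.4 hops' cost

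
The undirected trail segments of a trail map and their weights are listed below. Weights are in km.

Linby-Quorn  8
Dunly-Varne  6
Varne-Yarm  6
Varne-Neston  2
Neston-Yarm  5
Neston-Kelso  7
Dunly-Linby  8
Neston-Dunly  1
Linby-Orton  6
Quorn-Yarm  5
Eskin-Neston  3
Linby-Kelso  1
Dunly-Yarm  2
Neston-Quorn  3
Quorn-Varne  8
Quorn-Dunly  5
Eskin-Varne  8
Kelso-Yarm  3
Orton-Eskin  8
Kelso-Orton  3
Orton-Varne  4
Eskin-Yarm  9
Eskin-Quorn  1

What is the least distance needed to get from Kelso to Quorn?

Candidate routes:
Kelso → Linby → Quorn: 1+8 = 9
Kelso → Yarm → Quorn: 3+5 = 8
Cheapest is Kelso → Yarm → Quorn at 8 km.

8 km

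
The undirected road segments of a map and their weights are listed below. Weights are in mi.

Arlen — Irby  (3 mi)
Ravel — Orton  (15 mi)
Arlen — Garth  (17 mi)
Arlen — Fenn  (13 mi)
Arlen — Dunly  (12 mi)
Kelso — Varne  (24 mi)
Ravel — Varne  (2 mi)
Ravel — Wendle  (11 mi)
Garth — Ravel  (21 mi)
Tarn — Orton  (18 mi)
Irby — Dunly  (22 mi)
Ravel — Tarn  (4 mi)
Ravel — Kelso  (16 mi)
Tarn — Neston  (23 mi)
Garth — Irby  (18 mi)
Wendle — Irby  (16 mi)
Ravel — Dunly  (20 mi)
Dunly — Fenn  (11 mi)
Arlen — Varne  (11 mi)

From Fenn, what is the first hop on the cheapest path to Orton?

Arlen

Enumerating some paths:
Fenn → Dunly → Ravel → Orton: 11+20+15 = 46
Fenn → Arlen → Varne → Ravel → Tarn → Orton: 13+11+2+4+18 = 48
Fenn → Arlen → Varne → Ravel → Orton: 13+11+2+15 = 41
Cheapest is Fenn → Arlen → Varne → Ravel → Orton at 41 mi.
So from Fenn the first move is to Arlen.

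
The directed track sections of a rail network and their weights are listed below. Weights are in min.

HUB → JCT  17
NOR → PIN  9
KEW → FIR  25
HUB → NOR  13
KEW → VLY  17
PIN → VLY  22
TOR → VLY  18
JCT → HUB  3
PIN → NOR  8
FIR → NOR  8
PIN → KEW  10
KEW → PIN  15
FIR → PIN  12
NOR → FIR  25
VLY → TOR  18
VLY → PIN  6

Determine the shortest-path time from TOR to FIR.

57 min

Compare a few routes:
TOR–VLY–PIN–KEW–FIR: 18+6+10+25 = 59
TOR–VLY–PIN–NOR–FIR: 18+6+8+25 = 57
Cheapest is TOR–VLY–PIN–NOR–FIR at 57 min.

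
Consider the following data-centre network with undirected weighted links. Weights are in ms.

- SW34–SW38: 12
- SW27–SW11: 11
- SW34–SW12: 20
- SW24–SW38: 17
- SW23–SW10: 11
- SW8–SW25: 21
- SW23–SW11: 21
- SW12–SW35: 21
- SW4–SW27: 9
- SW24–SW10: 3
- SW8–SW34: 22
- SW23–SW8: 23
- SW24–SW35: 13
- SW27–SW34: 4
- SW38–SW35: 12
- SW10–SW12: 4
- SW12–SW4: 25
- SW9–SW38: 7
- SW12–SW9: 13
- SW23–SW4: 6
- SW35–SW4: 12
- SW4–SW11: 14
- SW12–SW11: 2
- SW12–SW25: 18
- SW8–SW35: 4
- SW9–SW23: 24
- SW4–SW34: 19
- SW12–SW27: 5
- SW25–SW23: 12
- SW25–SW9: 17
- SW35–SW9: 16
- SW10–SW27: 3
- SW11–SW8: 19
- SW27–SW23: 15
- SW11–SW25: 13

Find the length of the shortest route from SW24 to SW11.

Candidate routes:
SW24 → SW10 → SW27 → SW12 → SW11: 3+3+5+2 = 13
SW24 → SW10 → SW27 → SW11: 3+3+11 = 17
SW24 → SW10 → SW12 → SW11: 3+4+2 = 9
The minimum is 9 ms via SW24 → SW10 → SW12 → SW11.

9 ms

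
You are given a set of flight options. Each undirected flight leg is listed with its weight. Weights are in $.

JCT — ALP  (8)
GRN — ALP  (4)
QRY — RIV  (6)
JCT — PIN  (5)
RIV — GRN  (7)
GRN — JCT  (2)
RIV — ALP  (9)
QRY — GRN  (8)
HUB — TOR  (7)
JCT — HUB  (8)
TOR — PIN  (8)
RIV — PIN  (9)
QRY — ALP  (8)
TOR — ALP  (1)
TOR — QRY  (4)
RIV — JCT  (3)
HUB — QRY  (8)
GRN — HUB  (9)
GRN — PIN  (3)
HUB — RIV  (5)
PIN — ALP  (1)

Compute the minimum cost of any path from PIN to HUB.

Settle nodes by increasing distance from PIN:
PIN: 0
ALP: 1  (via PIN)
TOR: 2  (via ALP)
GRN: 3  (via PIN)
JCT: 5  (via PIN)
QRY: 6  (via TOR)
RIV: 8  (via JCT)
HUB: 9  (via TOR)
Shortest route: PIN → ALP → TOR → HUB = $9.

$9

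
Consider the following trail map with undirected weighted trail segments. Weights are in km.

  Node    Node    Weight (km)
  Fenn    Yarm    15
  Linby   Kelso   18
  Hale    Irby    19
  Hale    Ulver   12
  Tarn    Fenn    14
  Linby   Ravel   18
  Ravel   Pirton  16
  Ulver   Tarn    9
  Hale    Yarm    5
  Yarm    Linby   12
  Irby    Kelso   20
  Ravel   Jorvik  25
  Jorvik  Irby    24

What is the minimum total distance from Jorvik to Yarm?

48 km

Candidate routes:
Jorvik - Ravel - Linby - Yarm: 25+18+12 = 55
Jorvik - Irby - Kelso - Linby - Yarm: 24+20+18+12 = 74
Jorvik - Irby - Hale - Yarm: 24+19+5 = 48
Jorvik - Irby - Hale - Ulver - Tarn - Fenn - Yarm: 24+19+12+9+14+15 = 93
The minimum is 48 km via Jorvik - Irby - Hale - Yarm.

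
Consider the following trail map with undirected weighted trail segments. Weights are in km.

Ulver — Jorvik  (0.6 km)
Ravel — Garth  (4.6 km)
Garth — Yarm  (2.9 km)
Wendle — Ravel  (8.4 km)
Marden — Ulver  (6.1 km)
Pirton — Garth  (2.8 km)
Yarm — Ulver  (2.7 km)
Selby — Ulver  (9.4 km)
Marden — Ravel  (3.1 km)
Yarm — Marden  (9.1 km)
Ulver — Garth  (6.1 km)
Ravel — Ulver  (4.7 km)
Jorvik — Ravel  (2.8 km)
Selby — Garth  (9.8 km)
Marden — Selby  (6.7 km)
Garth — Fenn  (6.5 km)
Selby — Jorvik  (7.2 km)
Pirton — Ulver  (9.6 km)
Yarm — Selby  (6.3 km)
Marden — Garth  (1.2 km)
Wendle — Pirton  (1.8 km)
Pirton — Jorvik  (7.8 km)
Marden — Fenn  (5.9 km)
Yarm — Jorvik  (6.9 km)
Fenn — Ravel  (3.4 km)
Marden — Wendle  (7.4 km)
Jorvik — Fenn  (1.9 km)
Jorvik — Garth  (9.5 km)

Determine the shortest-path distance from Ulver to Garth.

Compare a few routes:
Ulver–Garth: 6.1 = 6.1
Ulver–Jorvik–Ravel–Marden–Garth: 0.6+2.8+3.1+1.2 = 7.7
Ulver–Yarm–Garth: 2.7+2.9 = 5.6
Ulver–Marden–Garth: 6.1+1.2 = 7.3
The minimum is 5.6 km via Ulver–Yarm–Garth.

5.6 km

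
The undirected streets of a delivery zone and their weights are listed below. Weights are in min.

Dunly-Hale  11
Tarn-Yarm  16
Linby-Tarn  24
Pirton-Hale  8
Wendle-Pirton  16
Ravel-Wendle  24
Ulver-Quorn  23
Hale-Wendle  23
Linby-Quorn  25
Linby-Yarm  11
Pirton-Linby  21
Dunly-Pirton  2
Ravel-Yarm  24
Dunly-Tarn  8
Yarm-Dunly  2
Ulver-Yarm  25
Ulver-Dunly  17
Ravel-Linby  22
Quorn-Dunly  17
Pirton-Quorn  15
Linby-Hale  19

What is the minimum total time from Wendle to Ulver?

Settle nodes by increasing distance from Wendle:
Wendle: 0
Pirton: 16  (via Wendle)
Dunly: 18  (via Pirton)
Yarm: 20  (via Dunly)
Hale: 23  (via Wendle)
Ravel: 24  (via Wendle)
Tarn: 26  (via Dunly)
Quorn: 31  (via Pirton)
Linby: 31  (via Yarm)
Ulver: 35  (via Dunly)
Shortest route: Wendle–Pirton–Dunly–Ulver = 35 min.

35 min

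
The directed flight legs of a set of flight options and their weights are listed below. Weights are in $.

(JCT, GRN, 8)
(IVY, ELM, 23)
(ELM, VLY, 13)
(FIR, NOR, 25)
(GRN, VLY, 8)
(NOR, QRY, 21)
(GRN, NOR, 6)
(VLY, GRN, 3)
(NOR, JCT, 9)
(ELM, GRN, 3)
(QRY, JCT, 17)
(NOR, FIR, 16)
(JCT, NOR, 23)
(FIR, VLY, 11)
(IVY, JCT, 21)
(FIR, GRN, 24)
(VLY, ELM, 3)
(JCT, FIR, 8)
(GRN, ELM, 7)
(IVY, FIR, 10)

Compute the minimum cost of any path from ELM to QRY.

$30

Settle nodes by increasing distance from ELM:
ELM: 0
GRN: 3  (via ELM)
NOR: 9  (via GRN)
VLY: 11  (via GRN)
JCT: 18  (via NOR)
FIR: 25  (via NOR)
QRY: 30  (via NOR)
Shortest route: ELM–GRN–NOR–QRY = $30.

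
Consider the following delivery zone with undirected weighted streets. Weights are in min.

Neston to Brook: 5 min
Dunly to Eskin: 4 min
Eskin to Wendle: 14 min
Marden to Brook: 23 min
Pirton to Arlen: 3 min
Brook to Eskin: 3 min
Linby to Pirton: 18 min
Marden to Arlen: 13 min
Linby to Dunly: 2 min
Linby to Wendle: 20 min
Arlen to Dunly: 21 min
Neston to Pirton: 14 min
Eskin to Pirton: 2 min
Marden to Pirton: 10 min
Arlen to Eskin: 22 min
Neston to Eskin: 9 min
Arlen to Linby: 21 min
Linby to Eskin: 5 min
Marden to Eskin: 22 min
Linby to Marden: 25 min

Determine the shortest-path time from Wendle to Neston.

22 min

Settle nodes by increasing distance from Wendle:
Wendle: 0
Eskin: 14  (via Wendle)
Pirton: 16  (via Eskin)
Brook: 17  (via Eskin)
Dunly: 18  (via Eskin)
Arlen: 19  (via Pirton)
Linby: 19  (via Eskin)
Neston: 22  (via Brook)
Shortest route: Wendle–Eskin–Brook–Neston = 22 min.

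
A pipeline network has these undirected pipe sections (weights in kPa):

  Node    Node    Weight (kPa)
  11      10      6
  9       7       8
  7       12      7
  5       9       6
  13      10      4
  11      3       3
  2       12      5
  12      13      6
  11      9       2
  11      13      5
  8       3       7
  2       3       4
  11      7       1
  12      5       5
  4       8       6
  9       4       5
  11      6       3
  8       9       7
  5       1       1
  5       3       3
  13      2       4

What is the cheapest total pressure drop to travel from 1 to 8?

11 kPa

Running Dijkstra from 1:
1: 0
5: 1  (via 1)
3: 4  (via 5)
12: 6  (via 5)
9: 7  (via 5)
11: 7  (via 3)
2: 8  (via 3)
7: 8  (via 11)
6: 10  (via 11)
8: 11  (via 3)
Shortest route: 1 → 5 → 3 → 8 = 11 kPa.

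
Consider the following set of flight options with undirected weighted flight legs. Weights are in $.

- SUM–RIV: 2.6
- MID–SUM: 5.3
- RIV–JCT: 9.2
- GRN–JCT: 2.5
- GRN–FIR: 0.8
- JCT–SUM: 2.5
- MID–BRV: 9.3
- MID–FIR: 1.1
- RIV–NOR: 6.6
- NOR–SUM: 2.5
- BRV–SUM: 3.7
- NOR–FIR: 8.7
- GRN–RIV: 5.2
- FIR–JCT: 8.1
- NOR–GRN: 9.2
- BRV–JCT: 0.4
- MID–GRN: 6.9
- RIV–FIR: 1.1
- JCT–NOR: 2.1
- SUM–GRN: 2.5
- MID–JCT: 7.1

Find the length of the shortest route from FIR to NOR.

$5.4

Settle nodes by increasing distance from FIR:
FIR: 0
GRN: 0.8  (via FIR)
MID: 1.1  (via FIR)
RIV: 1.1  (via FIR)
SUM: 3.3  (via GRN)
JCT: 3.3  (via GRN)
BRV: 3.7  (via JCT)
NOR: 5.4  (via JCT)
Shortest route: FIR–GRN–JCT–NOR = $5.4.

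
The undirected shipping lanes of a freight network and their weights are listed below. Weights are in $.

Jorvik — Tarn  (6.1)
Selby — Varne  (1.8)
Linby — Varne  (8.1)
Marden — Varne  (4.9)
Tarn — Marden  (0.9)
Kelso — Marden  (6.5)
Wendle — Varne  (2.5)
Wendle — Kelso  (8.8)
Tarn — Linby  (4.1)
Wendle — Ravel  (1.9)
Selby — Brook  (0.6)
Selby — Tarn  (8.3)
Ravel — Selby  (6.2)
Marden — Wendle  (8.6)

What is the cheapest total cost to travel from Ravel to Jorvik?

Settle nodes by increasing distance from Ravel:
Ravel: 0
Wendle: 1.9  (via Ravel)
Varne: 4.4  (via Wendle)
Selby: 6.2  (via Ravel)
Brook: 6.8  (via Selby)
Marden: 9.3  (via Varne)
Tarn: 10.2  (via Marden)
Kelso: 10.7  (via Wendle)
Linby: 12.5  (via Varne)
Jorvik: 16.3  (via Tarn)
Shortest route: Ravel–Wendle–Varne–Marden–Tarn–Jorvik = $16.3.

$16.3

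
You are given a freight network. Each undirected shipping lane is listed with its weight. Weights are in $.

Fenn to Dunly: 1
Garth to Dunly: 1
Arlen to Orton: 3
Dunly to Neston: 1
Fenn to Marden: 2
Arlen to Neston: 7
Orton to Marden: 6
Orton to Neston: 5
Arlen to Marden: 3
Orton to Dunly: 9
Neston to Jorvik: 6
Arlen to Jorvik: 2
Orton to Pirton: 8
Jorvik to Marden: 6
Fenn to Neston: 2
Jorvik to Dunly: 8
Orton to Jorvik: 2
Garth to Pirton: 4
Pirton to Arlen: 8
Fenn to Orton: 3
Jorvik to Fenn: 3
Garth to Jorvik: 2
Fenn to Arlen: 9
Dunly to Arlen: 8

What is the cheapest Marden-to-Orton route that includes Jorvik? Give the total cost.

Shortest Marden→Jorvik: Marden–Fenn–Jorvik = 5
Shortest Jorvik→Orton: Jorvik–Orton = 2
Total via Jorvik: 5 + 2 = $7.

$7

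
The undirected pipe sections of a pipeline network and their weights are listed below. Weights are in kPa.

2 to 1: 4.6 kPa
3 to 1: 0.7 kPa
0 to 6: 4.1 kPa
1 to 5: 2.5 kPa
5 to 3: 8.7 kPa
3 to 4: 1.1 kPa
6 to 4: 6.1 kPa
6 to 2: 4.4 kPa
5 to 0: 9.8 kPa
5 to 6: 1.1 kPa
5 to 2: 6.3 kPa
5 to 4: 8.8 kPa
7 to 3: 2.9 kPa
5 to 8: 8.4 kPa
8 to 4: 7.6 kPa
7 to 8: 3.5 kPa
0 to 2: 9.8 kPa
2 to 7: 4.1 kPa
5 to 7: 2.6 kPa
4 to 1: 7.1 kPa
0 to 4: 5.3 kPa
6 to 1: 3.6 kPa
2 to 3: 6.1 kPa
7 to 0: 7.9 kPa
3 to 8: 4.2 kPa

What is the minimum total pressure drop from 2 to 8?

7.6 kPa

Running Dijkstra from 2:
2: 0
7: 4.1  (via 2)
6: 4.4  (via 2)
1: 4.6  (via 2)
3: 5.3  (via 1)
5: 5.5  (via 6)
4: 6.4  (via 3)
8: 7.6  (via 7)
Shortest route: 2–7–8 = 7.6 kPa.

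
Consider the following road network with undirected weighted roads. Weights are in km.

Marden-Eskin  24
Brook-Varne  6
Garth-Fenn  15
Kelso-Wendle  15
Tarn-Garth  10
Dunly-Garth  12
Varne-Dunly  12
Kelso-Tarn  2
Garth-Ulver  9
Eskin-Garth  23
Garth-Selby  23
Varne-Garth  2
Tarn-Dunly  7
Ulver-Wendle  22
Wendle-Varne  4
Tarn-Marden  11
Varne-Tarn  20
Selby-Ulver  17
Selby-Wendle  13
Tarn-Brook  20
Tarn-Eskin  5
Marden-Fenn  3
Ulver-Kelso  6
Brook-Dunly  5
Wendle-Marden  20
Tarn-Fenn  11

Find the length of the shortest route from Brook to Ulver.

Compare a few routes:
Brook–Varne–Garth–Ulver: 6+2+9 = 17
Brook–Dunly–Garth–Ulver: 5+12+9 = 26
Brook–Dunly–Tarn–Kelso–Ulver: 5+7+2+6 = 20
The minimum is 17 km via Brook–Varne–Garth–Ulver.

17 km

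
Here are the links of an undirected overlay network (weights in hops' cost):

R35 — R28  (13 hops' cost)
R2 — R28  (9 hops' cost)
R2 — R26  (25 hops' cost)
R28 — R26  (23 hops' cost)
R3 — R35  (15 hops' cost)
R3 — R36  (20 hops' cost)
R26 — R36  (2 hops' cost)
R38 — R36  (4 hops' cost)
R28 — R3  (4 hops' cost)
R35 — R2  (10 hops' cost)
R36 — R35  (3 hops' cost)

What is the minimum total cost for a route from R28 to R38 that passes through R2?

Best R28 to R2: R28 → R2 costing 9
Best R2 to R38: R2 → R35 → R36 → R38 costing 17
Total via R2: 9 + 17 = 26 hops' cost.

26 hops' cost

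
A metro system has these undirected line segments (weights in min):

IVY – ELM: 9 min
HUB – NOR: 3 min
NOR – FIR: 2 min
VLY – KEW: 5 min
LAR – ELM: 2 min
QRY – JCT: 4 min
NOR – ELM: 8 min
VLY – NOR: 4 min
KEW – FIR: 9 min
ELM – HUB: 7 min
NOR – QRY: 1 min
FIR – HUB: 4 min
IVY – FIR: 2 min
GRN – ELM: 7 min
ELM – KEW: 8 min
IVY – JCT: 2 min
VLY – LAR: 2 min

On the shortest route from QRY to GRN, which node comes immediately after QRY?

NOR

Candidate routes:
QRY → NOR → HUB → ELM → GRN: 1+3+7+7 = 18
QRY → NOR → ELM → GRN: 1+8+7 = 16
The minimum is 16 min via QRY → NOR → ELM → GRN.
So from QRY the first move is to NOR.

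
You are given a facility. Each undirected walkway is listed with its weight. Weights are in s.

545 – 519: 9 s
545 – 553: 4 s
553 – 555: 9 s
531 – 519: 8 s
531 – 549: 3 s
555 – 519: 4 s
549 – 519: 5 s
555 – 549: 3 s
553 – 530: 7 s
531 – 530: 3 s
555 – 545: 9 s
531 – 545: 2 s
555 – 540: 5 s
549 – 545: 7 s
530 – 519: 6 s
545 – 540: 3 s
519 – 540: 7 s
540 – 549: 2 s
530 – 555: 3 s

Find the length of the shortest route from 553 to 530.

Compare a few routes:
553 - 530: 7 = 7
553 - 545 - 531 - 530: 4+2+3 = 9
The minimum is 7 s via 553 - 530.

7 s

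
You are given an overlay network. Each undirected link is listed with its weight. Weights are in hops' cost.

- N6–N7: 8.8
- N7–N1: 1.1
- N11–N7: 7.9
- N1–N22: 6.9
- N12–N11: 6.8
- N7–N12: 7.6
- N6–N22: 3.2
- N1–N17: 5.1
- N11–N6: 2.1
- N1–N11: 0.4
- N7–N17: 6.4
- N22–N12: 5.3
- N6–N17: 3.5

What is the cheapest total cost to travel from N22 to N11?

Enumerating some paths:
N22 → N1 → N11: 6.9+0.4 = 7.3
N22 → N6 → N11: 3.2+2.1 = 5.3
The minimum is 5.3 hops' cost via N22 → N6 → N11.

5.3 hops' cost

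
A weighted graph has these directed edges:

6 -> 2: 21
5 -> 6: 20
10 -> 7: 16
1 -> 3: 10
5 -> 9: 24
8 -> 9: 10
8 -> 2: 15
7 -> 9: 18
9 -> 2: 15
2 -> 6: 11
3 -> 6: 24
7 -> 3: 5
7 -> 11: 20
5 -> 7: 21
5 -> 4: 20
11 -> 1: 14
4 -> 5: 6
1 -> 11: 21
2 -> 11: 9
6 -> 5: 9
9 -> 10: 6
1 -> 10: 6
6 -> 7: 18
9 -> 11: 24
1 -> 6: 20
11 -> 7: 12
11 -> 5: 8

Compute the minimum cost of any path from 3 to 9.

57

Enumerating some paths:
3 - 6 - 7 - 9: 24+18+18 = 60
3 - 6 - 2 - 11 - 7 - 9: 24+21+9+12+18 = 84
3 - 6 - 5 - 7 - 9: 24+9+21+18 = 72
3 - 6 - 5 - 9: 24+9+24 = 57
Cheapest is 3 - 6 - 5 - 9 at 57.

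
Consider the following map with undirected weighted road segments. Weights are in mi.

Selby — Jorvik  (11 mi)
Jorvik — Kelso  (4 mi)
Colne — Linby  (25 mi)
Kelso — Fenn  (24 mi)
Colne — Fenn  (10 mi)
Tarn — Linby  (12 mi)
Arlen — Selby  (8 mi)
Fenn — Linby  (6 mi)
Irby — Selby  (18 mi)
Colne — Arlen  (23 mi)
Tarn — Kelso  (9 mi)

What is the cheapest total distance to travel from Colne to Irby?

Compare a few routes:
Colne → Fenn → Kelso → Jorvik → Selby → Irby: 10+24+4+11+18 = 67
Colne → Arlen → Selby → Irby: 23+8+18 = 49
Cheapest is Colne → Arlen → Selby → Irby at 49 mi.

49 mi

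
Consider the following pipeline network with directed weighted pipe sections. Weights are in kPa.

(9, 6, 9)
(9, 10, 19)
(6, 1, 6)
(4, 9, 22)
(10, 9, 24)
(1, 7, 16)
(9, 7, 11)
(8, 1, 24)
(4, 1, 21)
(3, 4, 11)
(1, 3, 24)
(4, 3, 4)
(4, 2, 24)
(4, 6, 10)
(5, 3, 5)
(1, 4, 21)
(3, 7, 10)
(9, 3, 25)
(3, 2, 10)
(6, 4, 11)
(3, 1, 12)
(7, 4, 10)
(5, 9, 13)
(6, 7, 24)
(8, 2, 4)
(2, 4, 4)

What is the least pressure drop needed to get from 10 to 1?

39 kPa

Compare a few routes:
10 - 9 - 6 - 1: 24+9+6 = 39
10 - 9 - 6 - 4 - 3 - 1: 24+9+11+4+12 = 60
The minimum is 39 kPa via 10 - 9 - 6 - 1.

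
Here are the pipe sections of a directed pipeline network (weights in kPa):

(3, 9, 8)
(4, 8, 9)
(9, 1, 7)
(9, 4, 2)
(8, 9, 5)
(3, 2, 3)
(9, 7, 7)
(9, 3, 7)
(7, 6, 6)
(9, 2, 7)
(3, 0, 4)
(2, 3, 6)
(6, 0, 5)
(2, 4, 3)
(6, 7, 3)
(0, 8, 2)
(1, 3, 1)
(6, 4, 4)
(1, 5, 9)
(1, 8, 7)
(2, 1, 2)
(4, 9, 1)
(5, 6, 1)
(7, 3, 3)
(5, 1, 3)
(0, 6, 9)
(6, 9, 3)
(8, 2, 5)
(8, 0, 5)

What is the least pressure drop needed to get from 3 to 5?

14 kPa

Compare a few routes:
3 → 0 → 8 → 2 → 1 → 5: 4+2+5+2+9 = 22
3 → 2 → 1 → 5: 3+2+9 = 14
The minimum is 14 kPa via 3 → 2 → 1 → 5.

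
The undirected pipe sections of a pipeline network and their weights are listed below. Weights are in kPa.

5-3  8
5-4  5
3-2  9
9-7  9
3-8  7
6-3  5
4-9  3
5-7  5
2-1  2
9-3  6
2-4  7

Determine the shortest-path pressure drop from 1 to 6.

16 kPa

Enumerating some paths:
1 → 2 → 4 → 9 → 3 → 6: 2+7+3+6+5 = 23
1 → 2 → 3 → 6: 2+9+5 = 16
The minimum is 16 kPa via 1 → 2 → 3 → 6.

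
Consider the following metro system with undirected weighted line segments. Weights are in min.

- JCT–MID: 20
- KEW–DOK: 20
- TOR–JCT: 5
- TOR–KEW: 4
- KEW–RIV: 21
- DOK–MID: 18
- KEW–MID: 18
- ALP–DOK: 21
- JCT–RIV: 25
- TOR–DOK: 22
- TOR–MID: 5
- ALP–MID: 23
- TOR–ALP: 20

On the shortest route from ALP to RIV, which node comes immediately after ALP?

Compare a few routes:
ALP - MID - TOR - KEW - RIV: 23+5+4+21 = 53
ALP - MID - TOR - JCT - RIV: 23+5+5+25 = 58
ALP - TOR - JCT - RIV: 20+5+25 = 50
ALP - TOR - KEW - RIV: 20+4+21 = 45
Cheapest is ALP - TOR - KEW - RIV at 45 min.
So from ALP the first move is to TOR.

TOR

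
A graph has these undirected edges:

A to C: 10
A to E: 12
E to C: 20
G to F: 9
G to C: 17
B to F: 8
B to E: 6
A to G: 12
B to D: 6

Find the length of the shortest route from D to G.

23

Settle nodes by increasing distance from D:
D: 0
B: 6  (via D)
E: 12  (via B)
F: 14  (via B)
G: 23  (via F)
Shortest route: D–B–F–G = 23.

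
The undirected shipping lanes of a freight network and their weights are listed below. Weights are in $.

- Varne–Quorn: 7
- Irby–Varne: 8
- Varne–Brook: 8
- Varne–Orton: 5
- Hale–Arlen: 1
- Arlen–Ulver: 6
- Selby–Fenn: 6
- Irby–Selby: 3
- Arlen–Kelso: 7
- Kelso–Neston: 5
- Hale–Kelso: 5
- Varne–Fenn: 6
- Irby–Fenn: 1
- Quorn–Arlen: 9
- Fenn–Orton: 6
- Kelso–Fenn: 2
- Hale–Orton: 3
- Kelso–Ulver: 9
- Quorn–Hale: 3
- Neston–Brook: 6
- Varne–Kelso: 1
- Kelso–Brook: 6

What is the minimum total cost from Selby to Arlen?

$12

Running Dijkstra from Selby:
Selby: 0
Irby: 3  (via Selby)
Fenn: 4  (via Irby)
Kelso: 6  (via Fenn)
Varne: 7  (via Kelso)
Orton: 10  (via Fenn)
Neston: 11  (via Kelso)
Hale: 11  (via Kelso)
Arlen: 12  (via Hale)
Shortest route: Selby → Irby → Fenn → Kelso → Hale → Arlen = $12.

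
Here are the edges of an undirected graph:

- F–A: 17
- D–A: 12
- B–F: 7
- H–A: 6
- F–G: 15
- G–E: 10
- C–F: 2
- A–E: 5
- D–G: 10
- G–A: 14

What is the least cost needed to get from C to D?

27

Compare a few routes:
C–F–G–D: 2+15+10 = 27
C–F–A–D: 2+17+12 = 31
C–F–A–G–D: 2+17+14+10 = 43
C–F–G–A–D: 2+15+14+12 = 43
Cheapest is C–F–G–D at 27.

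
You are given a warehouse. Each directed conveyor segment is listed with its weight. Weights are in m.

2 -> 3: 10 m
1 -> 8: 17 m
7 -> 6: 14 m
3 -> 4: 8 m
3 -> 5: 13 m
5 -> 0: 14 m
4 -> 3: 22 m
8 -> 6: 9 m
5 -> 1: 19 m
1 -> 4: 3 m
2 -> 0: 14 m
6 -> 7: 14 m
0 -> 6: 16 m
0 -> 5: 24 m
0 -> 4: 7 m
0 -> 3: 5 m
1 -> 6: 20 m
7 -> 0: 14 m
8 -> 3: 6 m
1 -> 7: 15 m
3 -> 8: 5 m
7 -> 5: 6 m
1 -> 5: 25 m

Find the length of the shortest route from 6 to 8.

Enumerating some paths:
6–7–5–0–3–8: 14+6+14+5+5 = 44
6–7–5–1–8: 14+6+19+17 = 56
6–7–0–3–8: 14+14+5+5 = 38
Cheapest is 6–7–0–3–8 at 38 m.

38 m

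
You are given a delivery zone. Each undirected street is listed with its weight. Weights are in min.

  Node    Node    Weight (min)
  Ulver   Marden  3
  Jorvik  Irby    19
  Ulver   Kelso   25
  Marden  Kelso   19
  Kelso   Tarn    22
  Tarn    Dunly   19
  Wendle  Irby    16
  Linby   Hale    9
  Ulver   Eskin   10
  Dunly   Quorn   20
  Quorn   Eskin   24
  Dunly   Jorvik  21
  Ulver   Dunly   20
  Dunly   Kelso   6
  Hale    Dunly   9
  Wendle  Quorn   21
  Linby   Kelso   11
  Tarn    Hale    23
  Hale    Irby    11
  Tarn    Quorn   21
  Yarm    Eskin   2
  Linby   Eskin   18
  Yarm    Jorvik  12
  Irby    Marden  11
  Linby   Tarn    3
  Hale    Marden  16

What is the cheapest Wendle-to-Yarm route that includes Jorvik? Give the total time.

47 min

Best Wendle to Jorvik: Wendle–Irby–Jorvik costing 35
Best Jorvik to Yarm: Jorvik–Yarm costing 12
Total via Jorvik: 35 + 12 = 47 min.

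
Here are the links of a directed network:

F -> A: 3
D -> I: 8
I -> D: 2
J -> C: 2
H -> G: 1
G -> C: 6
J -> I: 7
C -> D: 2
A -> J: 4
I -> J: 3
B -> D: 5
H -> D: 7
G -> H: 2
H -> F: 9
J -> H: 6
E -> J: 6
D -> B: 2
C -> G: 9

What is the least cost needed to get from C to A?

Compare a few routes:
C - G - H - F - A: 9+2+9+3 = 23
C - D - I - J - H - F - A: 2+8+3+6+9+3 = 31
Cheapest is C - G - H - F - A at 23.

23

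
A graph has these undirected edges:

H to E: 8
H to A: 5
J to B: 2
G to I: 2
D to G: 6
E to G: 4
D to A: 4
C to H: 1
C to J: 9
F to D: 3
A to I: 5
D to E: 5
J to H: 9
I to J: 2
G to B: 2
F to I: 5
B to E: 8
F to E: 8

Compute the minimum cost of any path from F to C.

13

Compare a few routes:
F - I - A - H - C: 5+5+5+1 = 16
F - D - A - H - C: 3+4+5+1 = 13
Cheapest is F - D - A - H - C at 13.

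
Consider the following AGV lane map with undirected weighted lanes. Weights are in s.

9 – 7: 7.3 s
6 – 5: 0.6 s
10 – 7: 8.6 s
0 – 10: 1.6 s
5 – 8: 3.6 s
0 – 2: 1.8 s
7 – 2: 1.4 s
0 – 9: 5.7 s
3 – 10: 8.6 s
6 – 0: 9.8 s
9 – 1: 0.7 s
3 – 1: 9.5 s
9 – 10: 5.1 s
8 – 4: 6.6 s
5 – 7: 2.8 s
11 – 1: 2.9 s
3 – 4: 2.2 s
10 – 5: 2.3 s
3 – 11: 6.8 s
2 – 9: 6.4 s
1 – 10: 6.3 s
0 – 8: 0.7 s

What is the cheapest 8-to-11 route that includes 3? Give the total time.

Best 8 to 3: 8 → 4 → 3 costing 8.8
Shortest 3→11: 3 → 11 = 6.8
Total via 3: 8.8 + 6.8 = 15.6 s.

15.6 s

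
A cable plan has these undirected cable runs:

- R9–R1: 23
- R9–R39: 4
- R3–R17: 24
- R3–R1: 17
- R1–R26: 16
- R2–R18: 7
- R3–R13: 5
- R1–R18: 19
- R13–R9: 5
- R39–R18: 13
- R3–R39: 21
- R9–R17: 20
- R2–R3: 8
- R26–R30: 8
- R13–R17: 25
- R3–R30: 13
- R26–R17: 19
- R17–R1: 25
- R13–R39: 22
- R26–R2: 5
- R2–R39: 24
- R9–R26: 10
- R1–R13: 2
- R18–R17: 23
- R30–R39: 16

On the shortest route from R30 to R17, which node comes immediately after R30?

R26

Enumerating some paths:
R30–R3–R17: 13+24 = 37
R30–R26–R17: 8+19 = 27
The minimum is 27 via R30–R26–R17.
So from R30 the first move is to R26.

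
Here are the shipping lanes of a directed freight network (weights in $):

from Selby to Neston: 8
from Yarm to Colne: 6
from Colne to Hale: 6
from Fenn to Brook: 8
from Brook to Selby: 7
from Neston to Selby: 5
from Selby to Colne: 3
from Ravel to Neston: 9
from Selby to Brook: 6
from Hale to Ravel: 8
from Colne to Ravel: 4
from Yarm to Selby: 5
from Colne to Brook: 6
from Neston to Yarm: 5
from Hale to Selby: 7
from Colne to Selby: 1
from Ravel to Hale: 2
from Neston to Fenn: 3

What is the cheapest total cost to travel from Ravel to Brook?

$15

Enumerating some paths:
Ravel–Hale–Selby–Colne–Brook: 2+7+3+6 = 18
Ravel–Hale–Selby–Brook: 2+7+6 = 15
The minimum is $15 via Ravel–Hale–Selby–Brook.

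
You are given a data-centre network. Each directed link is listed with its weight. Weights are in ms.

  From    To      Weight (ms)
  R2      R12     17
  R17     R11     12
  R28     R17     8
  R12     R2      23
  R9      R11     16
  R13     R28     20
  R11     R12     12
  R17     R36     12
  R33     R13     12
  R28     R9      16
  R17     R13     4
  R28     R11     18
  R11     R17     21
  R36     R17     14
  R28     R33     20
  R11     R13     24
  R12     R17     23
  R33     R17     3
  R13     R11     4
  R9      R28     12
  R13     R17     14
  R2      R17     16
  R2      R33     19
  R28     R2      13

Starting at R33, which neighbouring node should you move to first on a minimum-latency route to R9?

Enumerating some paths:
R33 - R17 - R13 - R28 - R9: 3+4+20+16 = 43
R33 - R17 - R11 - R13 - R28 - R9: 3+12+24+20+16 = 75
R33 - R13 - R28 - R9: 12+20+16 = 48
Cheapest is R33 - R17 - R13 - R28 - R9 at 43 ms.
So from R33 the first move is to R17.

R17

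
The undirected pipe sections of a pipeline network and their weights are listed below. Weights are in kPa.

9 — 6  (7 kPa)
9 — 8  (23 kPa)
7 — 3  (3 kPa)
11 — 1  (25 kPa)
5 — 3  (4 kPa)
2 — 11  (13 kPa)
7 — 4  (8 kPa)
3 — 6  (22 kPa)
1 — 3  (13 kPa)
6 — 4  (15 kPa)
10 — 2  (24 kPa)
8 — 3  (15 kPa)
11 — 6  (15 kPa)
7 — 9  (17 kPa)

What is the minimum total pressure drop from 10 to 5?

Shortest distances from 10:
10: 0
2: 24  (via 10)
11: 37  (via 2)
6: 52  (via 11)
9: 59  (via 6)
1: 62  (via 11)
4: 67  (via 6)
3: 74  (via 6)
7: 75  (via 4)
5: 78  (via 3)
Shortest route: 10 → 2 → 11 → 6 → 3 → 5 = 78 kPa.

78 kPa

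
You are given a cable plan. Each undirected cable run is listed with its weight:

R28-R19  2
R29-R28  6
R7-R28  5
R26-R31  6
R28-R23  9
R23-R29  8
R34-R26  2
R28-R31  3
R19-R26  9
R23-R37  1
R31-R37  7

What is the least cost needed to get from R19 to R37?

Enumerating some paths:
R19 - R28 - R29 - R23 - R37: 2+6+8+1 = 17
R19 - R26 - R31 - R28 - R23 - R37: 9+6+3+9+1 = 28
R19 - R26 - R31 - R37: 9+6+7 = 22
R19 - R28 - R31 - R37: 2+3+7 = 12
The minimum is 12 via R19 - R28 - R31 - R37.

12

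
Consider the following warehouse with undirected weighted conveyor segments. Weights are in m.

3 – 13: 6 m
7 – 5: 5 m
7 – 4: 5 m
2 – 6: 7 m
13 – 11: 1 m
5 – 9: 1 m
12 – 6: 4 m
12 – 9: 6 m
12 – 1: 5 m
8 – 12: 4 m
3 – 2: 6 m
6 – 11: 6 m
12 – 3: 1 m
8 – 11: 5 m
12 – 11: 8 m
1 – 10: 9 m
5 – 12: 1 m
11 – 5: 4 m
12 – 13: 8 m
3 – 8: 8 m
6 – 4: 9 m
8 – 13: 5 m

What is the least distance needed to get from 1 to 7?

Enumerating some paths:
1–12–5–7: 5+1+5 = 11
1–12–9–5–7: 5+6+1+5 = 17
Cheapest is 1–12–5–7 at 11 m.

11 m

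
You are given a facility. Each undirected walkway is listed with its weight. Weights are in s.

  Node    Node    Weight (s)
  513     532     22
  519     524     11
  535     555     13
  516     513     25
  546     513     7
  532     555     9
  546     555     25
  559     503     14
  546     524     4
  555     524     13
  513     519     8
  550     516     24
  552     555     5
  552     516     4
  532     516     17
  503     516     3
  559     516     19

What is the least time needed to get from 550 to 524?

46 s

Shortest distances from 550:
550: 0
516: 24  (via 550)
503: 27  (via 516)
552: 28  (via 516)
555: 33  (via 552)
559: 41  (via 503)
532: 41  (via 516)
535: 46  (via 555)
524: 46  (via 555)
Shortest route: 550–516–552–555–524 = 46 s.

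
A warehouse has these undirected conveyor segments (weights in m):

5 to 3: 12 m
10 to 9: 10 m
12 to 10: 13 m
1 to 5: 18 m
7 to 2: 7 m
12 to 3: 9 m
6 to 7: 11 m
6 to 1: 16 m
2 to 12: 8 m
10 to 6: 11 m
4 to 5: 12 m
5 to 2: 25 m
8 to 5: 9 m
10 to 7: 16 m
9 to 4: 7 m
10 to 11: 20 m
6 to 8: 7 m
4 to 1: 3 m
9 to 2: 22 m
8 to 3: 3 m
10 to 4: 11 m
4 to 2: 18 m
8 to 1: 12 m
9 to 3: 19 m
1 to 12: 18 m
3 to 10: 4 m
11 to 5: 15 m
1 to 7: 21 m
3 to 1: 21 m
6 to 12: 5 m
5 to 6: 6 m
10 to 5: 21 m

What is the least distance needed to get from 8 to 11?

24 m

Shortest distances from 8:
8: 0
3: 3  (via 8)
6: 7  (via 8)
10: 7  (via 3)
5: 9  (via 8)
1: 12  (via 8)
12: 12  (via 3)
4: 15  (via 1)
9: 17  (via 10)
7: 18  (via 6)
2: 20  (via 12)
11: 24  (via 5)
Shortest route: 8 → 5 → 11 = 24 m.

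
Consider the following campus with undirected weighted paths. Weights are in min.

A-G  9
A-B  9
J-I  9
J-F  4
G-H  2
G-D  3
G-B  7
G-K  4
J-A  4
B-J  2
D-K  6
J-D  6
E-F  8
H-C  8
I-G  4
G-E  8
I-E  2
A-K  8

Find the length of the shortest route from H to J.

Candidate routes:
H → G → A → J: 2+9+4 = 15
H → G → D → J: 2+3+6 = 11
Cheapest is H → G → D → J at 11 min.

11 min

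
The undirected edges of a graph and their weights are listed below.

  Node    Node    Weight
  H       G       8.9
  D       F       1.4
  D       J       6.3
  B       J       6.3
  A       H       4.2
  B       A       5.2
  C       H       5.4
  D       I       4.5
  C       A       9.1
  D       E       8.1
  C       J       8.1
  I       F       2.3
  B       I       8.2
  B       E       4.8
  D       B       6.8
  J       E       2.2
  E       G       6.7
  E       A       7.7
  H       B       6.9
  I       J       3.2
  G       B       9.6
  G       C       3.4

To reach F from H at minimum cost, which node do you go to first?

B

Candidate routes:
H → A → B → D → F: 4.2+5.2+6.8+1.4 = 17.6
H → B → I → F: 6.9+8.2+2.3 = 17.4
H → B → D → F: 6.9+6.8+1.4 = 15.1
H → B → J → I → F: 6.9+6.3+3.2+2.3 = 18.7
The minimum is 15.1 via H → B → D → F.
So from H the first move is to B.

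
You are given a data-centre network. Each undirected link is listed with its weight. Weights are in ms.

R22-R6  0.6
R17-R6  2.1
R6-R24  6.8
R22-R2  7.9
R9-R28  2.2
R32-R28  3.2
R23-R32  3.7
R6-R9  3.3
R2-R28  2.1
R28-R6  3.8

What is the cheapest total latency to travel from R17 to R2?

8 ms

Enumerating some paths:
R17 - R6 - R9 - R28 - R2: 2.1+3.3+2.2+2.1 = 9.7
R17 - R6 - R28 - R2: 2.1+3.8+2.1 = 8
The minimum is 8 ms via R17 - R6 - R28 - R2.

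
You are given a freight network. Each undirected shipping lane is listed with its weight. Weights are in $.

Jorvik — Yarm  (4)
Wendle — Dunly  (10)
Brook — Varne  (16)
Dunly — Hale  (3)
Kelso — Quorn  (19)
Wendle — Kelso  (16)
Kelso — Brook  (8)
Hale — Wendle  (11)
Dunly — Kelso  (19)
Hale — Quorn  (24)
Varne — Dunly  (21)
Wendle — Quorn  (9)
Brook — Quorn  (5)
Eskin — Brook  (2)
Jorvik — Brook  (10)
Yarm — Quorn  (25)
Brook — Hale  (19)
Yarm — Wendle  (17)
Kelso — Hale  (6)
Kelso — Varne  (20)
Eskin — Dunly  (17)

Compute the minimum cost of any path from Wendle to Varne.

$30

Running Dijkstra from Wendle:
Wendle: 0
Quorn: 9  (via Wendle)
Dunly: 10  (via Wendle)
Hale: 11  (via Wendle)
Brook: 14  (via Quorn)
Eskin: 16  (via Brook)
Kelso: 16  (via Wendle)
Yarm: 17  (via Wendle)
Jorvik: 21  (via Yarm)
Varne: 30  (via Brook)
Shortest route: Wendle → Quorn → Brook → Varne = $30.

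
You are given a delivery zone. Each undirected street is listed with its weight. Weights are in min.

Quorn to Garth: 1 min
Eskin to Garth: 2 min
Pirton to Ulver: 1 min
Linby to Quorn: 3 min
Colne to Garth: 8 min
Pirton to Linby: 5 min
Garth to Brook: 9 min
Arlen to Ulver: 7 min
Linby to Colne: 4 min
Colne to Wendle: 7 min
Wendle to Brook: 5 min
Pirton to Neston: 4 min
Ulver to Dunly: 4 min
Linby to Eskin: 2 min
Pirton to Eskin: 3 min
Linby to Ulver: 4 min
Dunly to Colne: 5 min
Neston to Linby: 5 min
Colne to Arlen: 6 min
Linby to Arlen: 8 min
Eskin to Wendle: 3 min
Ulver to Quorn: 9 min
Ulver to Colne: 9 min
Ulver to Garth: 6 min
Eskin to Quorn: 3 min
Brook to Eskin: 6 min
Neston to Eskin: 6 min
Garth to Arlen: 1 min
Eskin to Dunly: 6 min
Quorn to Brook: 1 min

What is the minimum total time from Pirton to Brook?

Enumerating some paths:
Pirton–Eskin–Quorn–Brook: 3+3+1 = 7
Pirton–Ulver–Linby–Quorn–Brook: 1+4+3+1 = 9
Pirton–Ulver–Garth–Quorn–Brook: 1+6+1+1 = 9
The minimum is 7 min via Pirton–Eskin–Quorn–Brook.

7 min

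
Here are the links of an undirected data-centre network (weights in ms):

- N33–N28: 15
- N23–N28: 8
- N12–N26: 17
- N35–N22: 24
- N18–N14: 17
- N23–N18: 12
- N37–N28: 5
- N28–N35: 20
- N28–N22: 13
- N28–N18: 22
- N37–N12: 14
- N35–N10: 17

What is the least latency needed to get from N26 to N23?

Settle nodes by increasing distance from N26:
N26: 0
N12: 17  (via N26)
N37: 31  (via N12)
N28: 36  (via N37)
N23: 44  (via N28)
Shortest route: N26 → N12 → N37 → N28 → N23 = 44 ms.

44 ms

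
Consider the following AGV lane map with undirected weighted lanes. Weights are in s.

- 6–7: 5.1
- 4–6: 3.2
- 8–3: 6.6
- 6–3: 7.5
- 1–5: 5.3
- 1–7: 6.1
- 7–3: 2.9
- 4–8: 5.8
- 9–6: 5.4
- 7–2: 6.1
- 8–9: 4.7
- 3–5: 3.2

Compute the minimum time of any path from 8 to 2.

Shortest distances from 8:
8: 0
9: 4.7  (via 8)
4: 5.8  (via 8)
3: 6.6  (via 8)
6: 9  (via 4)
7: 9.5  (via 3)
5: 9.8  (via 3)
1: 15.1  (via 5)
2: 15.6  (via 7)
Shortest route: 8 → 3 → 7 → 2 = 15.6 s.

15.6 s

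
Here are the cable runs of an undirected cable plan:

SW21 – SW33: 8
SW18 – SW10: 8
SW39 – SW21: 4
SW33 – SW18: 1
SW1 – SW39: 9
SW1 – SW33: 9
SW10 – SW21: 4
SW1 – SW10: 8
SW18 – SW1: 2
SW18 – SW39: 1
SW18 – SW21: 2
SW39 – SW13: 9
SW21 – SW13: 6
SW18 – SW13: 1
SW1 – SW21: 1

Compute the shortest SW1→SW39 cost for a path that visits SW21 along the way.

Best SW1 to SW21: SW1 → SW21 costing 1
Shortest SW21→SW39: SW21 → SW18 → SW39 = 3
Total via SW21: 1 + 3 = 4.

4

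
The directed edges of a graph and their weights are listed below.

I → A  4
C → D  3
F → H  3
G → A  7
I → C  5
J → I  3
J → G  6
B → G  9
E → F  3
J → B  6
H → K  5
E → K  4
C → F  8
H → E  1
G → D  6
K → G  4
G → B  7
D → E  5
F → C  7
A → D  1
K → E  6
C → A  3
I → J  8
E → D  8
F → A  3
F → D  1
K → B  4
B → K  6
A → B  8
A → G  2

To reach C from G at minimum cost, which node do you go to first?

D

Compare a few routes:
G–A–B–K–E–F–C: 7+8+6+6+3+7 = 37
G–D–E–F–C: 6+5+3+7 = 21
G–B–K–E–F–C: 7+6+6+3+7 = 29
G–A–D–E–F–C: 7+1+5+3+7 = 23
Cheapest is G–D–E–F–C at 21.
So from G the first move is to D.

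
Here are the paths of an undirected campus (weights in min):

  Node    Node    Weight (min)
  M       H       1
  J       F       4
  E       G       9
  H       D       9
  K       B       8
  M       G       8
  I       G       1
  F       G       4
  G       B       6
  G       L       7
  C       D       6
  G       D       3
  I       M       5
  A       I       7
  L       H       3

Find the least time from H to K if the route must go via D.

Shortest H→D: H–D = 9
Shortest D→K: D–G–B–K = 17
Total via D: 9 + 17 = 26 min.

26 min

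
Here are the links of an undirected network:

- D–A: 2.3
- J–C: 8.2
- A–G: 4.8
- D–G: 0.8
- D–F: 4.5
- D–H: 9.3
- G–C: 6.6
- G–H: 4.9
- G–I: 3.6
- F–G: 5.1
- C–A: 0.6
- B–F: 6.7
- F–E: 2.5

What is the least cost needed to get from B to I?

Candidate routes:
B → F → G → I: 6.7+5.1+3.6 = 15.4
B → F → D → G → I: 6.7+4.5+0.8+3.6 = 15.6
B → F → D → A → C → G → I: 6.7+4.5+2.3+0.6+6.6+3.6 = 24.3
B → F → D → A → G → I: 6.7+4.5+2.3+4.8+3.6 = 21.9
The minimum is 15.4 via B → F → G → I.

15.4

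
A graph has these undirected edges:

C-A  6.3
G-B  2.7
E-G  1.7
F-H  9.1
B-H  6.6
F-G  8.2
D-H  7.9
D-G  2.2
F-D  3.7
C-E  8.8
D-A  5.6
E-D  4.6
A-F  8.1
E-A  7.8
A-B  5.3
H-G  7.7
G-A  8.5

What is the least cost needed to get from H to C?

Compare a few routes:
H–D–G–E–C: 7.9+2.2+1.7+8.8 = 20.6
H–B–G–E–C: 6.6+2.7+1.7+8.8 = 19.8
H–D–A–C: 7.9+5.6+6.3 = 19.8
H–G–E–C: 7.7+1.7+8.8 = 18.2
The minimum is 18.2 via H–G–E–C.

18.2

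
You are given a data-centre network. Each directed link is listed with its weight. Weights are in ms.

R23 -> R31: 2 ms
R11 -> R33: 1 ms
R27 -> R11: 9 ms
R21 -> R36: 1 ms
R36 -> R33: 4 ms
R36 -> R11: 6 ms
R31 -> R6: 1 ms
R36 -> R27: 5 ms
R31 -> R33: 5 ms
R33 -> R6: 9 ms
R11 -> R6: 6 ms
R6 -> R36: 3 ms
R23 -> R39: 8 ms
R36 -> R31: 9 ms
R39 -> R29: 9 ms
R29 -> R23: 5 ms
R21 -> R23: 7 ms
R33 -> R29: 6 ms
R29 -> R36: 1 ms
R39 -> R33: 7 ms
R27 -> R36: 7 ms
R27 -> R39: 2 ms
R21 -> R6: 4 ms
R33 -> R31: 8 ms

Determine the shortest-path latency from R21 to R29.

Settle nodes by increasing distance from R21:
R21: 0
R36: 1  (via R21)
R6: 4  (via R21)
R33: 5  (via R36)
R27: 6  (via R36)
R23: 7  (via R21)
R11: 7  (via R36)
R39: 8  (via R27)
R31: 9  (via R23)
R29: 11  (via R33)
Shortest route: R21 → R36 → R33 → R29 = 11 ms.

11 ms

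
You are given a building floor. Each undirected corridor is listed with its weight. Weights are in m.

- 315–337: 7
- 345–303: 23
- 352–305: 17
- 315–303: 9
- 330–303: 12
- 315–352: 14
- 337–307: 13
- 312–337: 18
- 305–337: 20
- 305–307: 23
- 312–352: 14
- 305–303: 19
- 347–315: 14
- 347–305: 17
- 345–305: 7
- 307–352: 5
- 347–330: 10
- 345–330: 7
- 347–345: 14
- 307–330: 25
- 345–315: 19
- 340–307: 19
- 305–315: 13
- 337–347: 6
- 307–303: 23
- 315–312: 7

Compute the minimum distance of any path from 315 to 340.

38 m

Compare a few routes:
315–337–307–340: 7+13+19 = 39
315–312–352–307–340: 7+14+5+19 = 45
315–352–307–340: 14+5+19 = 38
315–303–307–340: 9+23+19 = 51
The minimum is 38 m via 315–352–307–340.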